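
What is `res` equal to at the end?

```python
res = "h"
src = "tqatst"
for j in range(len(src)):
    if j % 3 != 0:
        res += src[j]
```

'hqast'

j=0: skip
j=1: add 'q' → 'hq'
j=2: add 'a' → 'hqa'
j=3: skip
j=4: add 's' → 'hqas'
j=5: add 't' → 'hqast'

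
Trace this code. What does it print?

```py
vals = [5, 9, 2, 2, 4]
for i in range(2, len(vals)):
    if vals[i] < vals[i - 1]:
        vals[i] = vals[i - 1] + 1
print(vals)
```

[5, 9, 10, 11, 12]

i=2: 2<9, vals[2] = 9+1 = 10 → [5, 9, 10, 2, 4]
i=3: 2<10, vals[3] = 10+1 = 11 → [5, 9, 10, 11, 4]
i=4: 4<11, vals[4] = 11+1 = 12 → [5, 9, 10, 11, 12]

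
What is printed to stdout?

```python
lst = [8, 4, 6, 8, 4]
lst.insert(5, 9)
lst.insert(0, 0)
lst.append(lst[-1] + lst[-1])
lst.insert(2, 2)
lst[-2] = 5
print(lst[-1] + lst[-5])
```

24

insert 9 at 5 → [8, 4, 6, 8, 4, 9]
insert 0 at 0 → [0, 8, 4, 6, 8, 4, 9]
append lst[-1]+lst[-1] = 9+9 = 18 → [0, 8, 4, 6, 8, 4, 9, 18]
insert 2 at 2 → [0, 8, 2, 4, 6, 8, 4, 9, 18]
lst[-2] = 5 → [0, 8, 2, 4, 6, 8, 4, 5, 18]
lst[-1]+lst[-5] = 18+6 = 24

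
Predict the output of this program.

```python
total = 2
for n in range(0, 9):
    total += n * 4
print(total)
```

n=0: total = 2+0*4 = 2
n=1: total = 2+1*4 = 6
n=2: total = 6+2*4 = 14
n=3: total = 14+3*4 = 26
n=4: total = 26+4*4 = 42
n=5: total = 42+5*4 = 62
n=6: total = 62+6*4 = 86
n=7: total = 86+7*4 = 114
n=8: total = 114+8*4 = 146

146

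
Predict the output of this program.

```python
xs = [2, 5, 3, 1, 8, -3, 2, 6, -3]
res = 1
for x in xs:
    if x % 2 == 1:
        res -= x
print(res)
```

x=2: not odd
x=5: odd, res = 1-5 = -4
x=3: odd, res = (-4)-3 = -7
x=1: odd, res = (-7)-1 = -8
x=8: not odd
x=-3: odd, res = (-8)-(-3) = -5
x=2: not odd
x=6: not odd
x=-3: odd, res = (-5)-(-3) = -2

-2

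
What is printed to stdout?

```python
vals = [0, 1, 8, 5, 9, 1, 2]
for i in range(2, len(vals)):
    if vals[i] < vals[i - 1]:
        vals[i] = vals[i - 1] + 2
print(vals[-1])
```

16

i=2: 8>=1, unchanged → [0, 1, 8, 5, 9, 1, 2]
i=3: 5<8, vals[3] = 8+2 = 10 → [0, 1, 8, 10, 9, 1, 2]
i=4: 9<10, vals[4] = 10+2 = 12 → [0, 1, 8, 10, 12, 1, 2]
i=5: 1<12, vals[5] = 12+2 = 14 → [0, 1, 8, 10, 12, 14, 2]
i=6: 2<14, vals[6] = 14+2 = 16 → [0, 1, 8, 10, 12, 14, 16]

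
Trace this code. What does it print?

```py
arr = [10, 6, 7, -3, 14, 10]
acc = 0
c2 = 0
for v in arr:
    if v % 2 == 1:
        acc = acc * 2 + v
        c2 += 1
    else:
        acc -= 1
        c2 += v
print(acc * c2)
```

v=10: not odd, acc = 0-1 = -1; c2=10
v=6: not odd, acc = (-1)-1 = -2; c2=16
v=7: odd, acc = (-2)*2+7 = 3; c2=17
v=-3: odd, acc = 3*2+(-3) = 3; c2=18
v=14: not odd, acc = 3-1 = 2; c2=32
v=10: not odd, acc = 2-1 = 1; c2=42
acc*c2 = 1*42 = 42

42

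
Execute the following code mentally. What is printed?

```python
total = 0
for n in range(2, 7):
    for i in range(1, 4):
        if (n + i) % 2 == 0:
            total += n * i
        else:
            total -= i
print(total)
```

n=2,i=1: odd sum, total = 0-1 = -1
n=2,i=2: even sum, total = (-1)+4 = 3
n=2,i=3: odd sum, total = 3-3 = 0
n=3,i=1: even sum, total = 0+3 = 3
n=3,i=2: odd sum, total = 3-2 = 1
n=3,i=3: even sum, total = 1+9 = 10
n=4,i=1: odd sum, total = 10-1 = 9
n=4,i=2: even sum, total = 9+8 = 17
n=4,i=3: odd sum, total = 17-3 = 14
n=5,i=1: even sum, total = 14+5 = 19
n=5,i=2: odd sum, total = 19-2 = 17
n=5,i=3: even sum, total = 17+15 = 32
n=6,i=1: odd sum, total = 32-1 = 31
n=6,i=2: even sum, total = 31+12 = 43
n=6,i=3: odd sum, total = 43-3 = 40

40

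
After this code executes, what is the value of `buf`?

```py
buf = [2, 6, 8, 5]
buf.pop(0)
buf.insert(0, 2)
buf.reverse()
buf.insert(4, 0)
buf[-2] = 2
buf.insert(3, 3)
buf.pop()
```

[5, 8, 6, 3, 2]

pop(0) removes 2 → [6, 8, 5]
insert 2 at 0 → [2, 6, 8, 5]
reverse → [5, 8, 6, 2]
insert 0 at 4 → [5, 8, 6, 2, 0]
buf[-2] = 2 → [5, 8, 6, 2, 0]
insert 3 at 3 → [5, 8, 6, 3, 2, 0]
pop() removes 0 → [5, 8, 6, 3, 2]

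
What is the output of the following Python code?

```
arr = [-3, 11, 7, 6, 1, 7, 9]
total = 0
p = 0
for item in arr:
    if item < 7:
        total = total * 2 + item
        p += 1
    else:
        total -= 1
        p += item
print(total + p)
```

item=-3: <7, total = 0*2+(-3) = -3; p=1
item=11: not <7, total = (-3)-1 = -4; p=12
item=7: not <7, total = (-4)-1 = -5; p=19
item=6: <7, total = (-5)*2+6 = -4; p=20
item=1: <7, total = (-4)*2+1 = -7; p=21
item=7: not <7, total = (-7)-1 = -8; p=28
item=9: not <7, total = (-8)-1 = -9; p=37
total+p = (-9)+37 = 28

28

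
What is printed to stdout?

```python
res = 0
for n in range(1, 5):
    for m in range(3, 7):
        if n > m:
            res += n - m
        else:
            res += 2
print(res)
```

31

n=1,m=3: not 1>3, res = 0+2 = 2
n=1,m=4: not 1>4, res = 2+2 = 4
n=1,m=5: not 1>5, res = 4+2 = 6
n=1,m=6: not 1>6, res = 6+2 = 8
n=2,m=3: not 2>3, res = 8+2 = 10
n=2,m=4: not 2>4, res = 10+2 = 12
n=2,m=5: not 2>5, res = 12+2 = 14
n=2,m=6: not 2>6, res = 14+2 = 16
n=3,m=3: not 3>3, res = 16+2 = 18
n=3,m=4: not 3>4, res = 18+2 = 20
n=3,m=5: not 3>5, res = 20+2 = 22
n=3,m=6: not 3>6, res = 22+2 = 24
n=4,m=3: 4>3, res = 24+1 = 25
n=4,m=4: not 4>4, res = 25+2 = 27
n=4,m=5: not 4>5, res = 27+2 = 29
n=4,m=6: not 4>6, res = 29+2 = 31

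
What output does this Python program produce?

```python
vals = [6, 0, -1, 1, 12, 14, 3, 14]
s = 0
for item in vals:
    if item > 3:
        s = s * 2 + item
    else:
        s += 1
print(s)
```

item=6: >3, s = 0*2+6 = 6
item=0: not >3, s = 6+1 = 7
item=-1: not >3, s = 7+1 = 8
item=1: not >3, s = 8+1 = 9
item=12: >3, s = 9*2+12 = 30
item=14: >3, s = 30*2+14 = 74
item=3: not >3, s = 74+1 = 75
item=14: >3, s = 75*2+14 = 164

164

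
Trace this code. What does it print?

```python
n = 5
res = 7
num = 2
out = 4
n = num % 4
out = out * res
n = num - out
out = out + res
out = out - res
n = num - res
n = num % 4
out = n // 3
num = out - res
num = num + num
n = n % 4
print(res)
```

7

n = 2%4 = 2
out = 4*7 = 28
n = 2-28 = -26
out = 28+7 = 35
out = 35-7 = 28
n = 2-7 = -5
n = 2%4 = 2
out = 2//3 = 0
num = 0-7 = -7
num = (-7)+(-7) = -14
n = 2%4 = 2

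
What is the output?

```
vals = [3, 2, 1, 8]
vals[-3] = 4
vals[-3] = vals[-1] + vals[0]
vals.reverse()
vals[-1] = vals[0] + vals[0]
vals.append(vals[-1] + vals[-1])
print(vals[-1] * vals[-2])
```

vals[-3] = 4 → [3, 4, 1, 8]
vals[-3] = vals[-1]+vals[0] = 8+3 = 11 → [3, 11, 1, 8]
reverse → [8, 1, 11, 3]
vals[-1] = vals[0]+vals[0] = 8+8 = 16 → [8, 1, 11, 16]
append vals[-1]+vals[-1] = 16+16 = 32 → [8, 1, 11, 16, 32]
vals[-1]*vals[-2] = 32*16 = 512

512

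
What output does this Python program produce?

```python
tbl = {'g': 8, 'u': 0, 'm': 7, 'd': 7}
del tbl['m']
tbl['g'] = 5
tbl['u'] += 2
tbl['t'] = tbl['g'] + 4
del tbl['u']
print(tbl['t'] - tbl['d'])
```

del 'm' → {'g': 8, 'u': 0, 'd': 7}
tbl['g'] = 5 → {'g': 5, 'u': 0, 'd': 7}
tbl['u'] = 0+2 = 2 → {'g': 5, 'u': 2, 'd': 7}
tbl['t'] = tbl['g']+4 = 9 → {'g': 5, 'u': 2, 'd': 7, 't': 9}
del 'u' → {'g': 5, 'd': 7, 't': 9}
tbl['t']-tbl['d'] = 9-7 = 2

2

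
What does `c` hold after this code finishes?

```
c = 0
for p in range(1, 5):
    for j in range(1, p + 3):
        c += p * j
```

155

p=1,j=1: c = 0+1 = 1
p=1,j=2: c = 1+2 = 3
p=1,j=3: c = 3+3 = 6
p=2,j=1: c = 6+2 = 8
p=2,j=2: c = 8+4 = 12
p=2,j=3: c = 12+6 = 18
p=2,j=4: c = 18+8 = 26
p=3,j=1: c = 26+3 = 29
p=3,j=2: c = 29+6 = 35
p=3,j=3: c = 35+9 = 44
p=3,j=4: c = 44+12 = 56
p=3,j=5: c = 56+15 = 71
p=4,j=1: c = 71+4 = 75
p=4,j=2: c = 75+8 = 83
p=4,j=3: c = 83+12 = 95
p=4,j=4: c = 95+16 = 111
p=4,j=5: c = 111+20 = 131
p=4,j=6: c = 131+24 = 155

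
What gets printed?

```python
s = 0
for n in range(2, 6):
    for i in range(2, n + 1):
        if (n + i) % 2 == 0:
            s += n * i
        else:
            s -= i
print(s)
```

n=2,i=2: even sum, s = 0+4 = 4
n=3,i=2: odd sum, s = 4-2 = 2
n=3,i=3: even sum, s = 2+9 = 11
n=4,i=2: even sum, s = 11+8 = 19
n=4,i=3: odd sum, s = 19-3 = 16
n=4,i=4: even sum, s = 16+16 = 32
n=5,i=2: odd sum, s = 32-2 = 30
n=5,i=3: even sum, s = 30+15 = 45
n=5,i=4: odd sum, s = 45-4 = 41
n=5,i=5: even sum, s = 41+25 = 66

66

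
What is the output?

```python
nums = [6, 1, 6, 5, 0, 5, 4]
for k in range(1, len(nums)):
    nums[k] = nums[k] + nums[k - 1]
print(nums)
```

[6, 7, 13, 18, 18, 23, 27]

k=1: nums[1] = 1+6 = 7 → [6, 7, 6, 5, 0, 5, 4]
k=2: nums[2] = 6+7 = 13 → [6, 7, 13, 5, 0, 5, 4]
k=3: nums[3] = 5+13 = 18 → [6, 7, 13, 18, 0, 5, 4]
k=4: nums[4] = 0+18 = 18 → [6, 7, 13, 18, 18, 5, 4]
k=5: nums[5] = 5+18 = 23 → [6, 7, 13, 18, 18, 23, 4]
k=6: nums[6] = 4+23 = 27 → [6, 7, 13, 18, 18, 23, 27]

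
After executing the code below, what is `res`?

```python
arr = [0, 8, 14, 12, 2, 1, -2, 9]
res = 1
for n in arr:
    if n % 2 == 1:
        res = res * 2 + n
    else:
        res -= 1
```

-7

n=0: not odd, res = 1-1 = 0
n=8: not odd, res = 0-1 = -1
n=14: not odd, res = (-1)-1 = -2
n=12: not odd, res = (-2)-1 = -3
n=2: not odd, res = (-3)-1 = -4
n=1: odd, res = (-4)*2+1 = -7
n=-2: not odd, res = (-7)-1 = -8
n=9: odd, res = (-8)*2+9 = -7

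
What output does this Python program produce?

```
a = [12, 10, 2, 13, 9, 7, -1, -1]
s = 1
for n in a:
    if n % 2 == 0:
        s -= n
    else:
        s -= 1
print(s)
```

n=12: even, s = 1-12 = -11
n=10: even, s = (-11)-10 = -21
n=2: even, s = (-21)-2 = -23
n=13: not even, s = (-23)-1 = -24
n=9: not even, s = (-24)-1 = -25
n=7: not even, s = (-25)-1 = -26
n=-1: not even, s = (-26)-1 = -27
n=-1: not even, s = (-27)-1 = -28

-28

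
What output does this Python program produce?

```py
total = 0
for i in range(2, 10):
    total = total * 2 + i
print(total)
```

i=2: total = 0*2+2 = 2
i=3: total = 2*2+3 = 7
i=4: total = 7*2+4 = 18
i=5: total = 18*2+5 = 41
i=6: total = 41*2+6 = 88
i=7: total = 88*2+7 = 183
i=8: total = 183*2+8 = 374
i=9: total = 374*2+9 = 757

757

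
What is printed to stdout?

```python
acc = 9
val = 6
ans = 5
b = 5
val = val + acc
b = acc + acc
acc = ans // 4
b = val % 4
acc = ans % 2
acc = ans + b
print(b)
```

val = 6+9 = 15
b = 9+9 = 18
acc = 5//4 = 1
b = 15%4 = 3
acc = 5%2 = 1
acc = 5+3 = 8

3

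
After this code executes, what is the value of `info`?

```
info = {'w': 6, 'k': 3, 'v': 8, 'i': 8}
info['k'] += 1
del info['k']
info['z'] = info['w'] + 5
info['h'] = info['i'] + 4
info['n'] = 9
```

info['k'] = 3+1 = 4 → {'w': 6, 'k': 4, 'v': 8, 'i': 8}
del 'k' → {'w': 6, 'v': 8, 'i': 8}
info['z'] = info['w']+5 = 11 → {'w': 6, 'v': 8, 'i': 8, 'z': 11}
info['h'] = info['i']+4 = 12 → {'w': 6, 'v': 8, 'i': 8, 'z': 11, 'h': 12}
info['n'] = 9 → {'w': 6, 'v': 8, 'i': 8, 'z': 11, 'h': 12, 'n': 9}

{'w': 6, 'v': 8, 'i': 8, 'z': 11, 'h': 12, 'n': 9}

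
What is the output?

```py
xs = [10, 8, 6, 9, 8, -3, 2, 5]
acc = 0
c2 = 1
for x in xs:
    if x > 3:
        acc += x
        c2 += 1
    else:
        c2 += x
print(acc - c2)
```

x=10: >3, acc = 0+10 = 10; c2=2
x=8: >3, acc = 10+8 = 18; c2=3
x=6: >3, acc = 18+6 = 24; c2=4
x=9: >3, acc = 24+9 = 33; c2=5
x=8: >3, acc = 33+8 = 41; c2=6
x=-3: not >3; c2=3
x=2: not >3; c2=5
x=5: >3, acc = 41+5 = 46; c2=6
acc-c2 = 46-6 = 40

40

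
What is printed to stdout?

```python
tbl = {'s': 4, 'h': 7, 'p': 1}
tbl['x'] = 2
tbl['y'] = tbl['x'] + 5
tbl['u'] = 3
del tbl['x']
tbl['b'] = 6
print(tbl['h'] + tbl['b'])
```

13

tbl['x'] = 2 → {'s': 4, 'h': 7, 'p': 1, 'x': 2}
tbl['y'] = tbl['x']+5 = 7 → {'s': 4, 'h': 7, 'p': 1, 'x': 2, 'y': 7}
tbl['u'] = 3 → {'s': 4, 'h': 7, 'p': 1, 'x': 2, 'y': 7, 'u': 3}
del 'x' → {'s': 4, 'h': 7, 'p': 1, 'y': 7, 'u': 3}
tbl['b'] = 6 → {'s': 4, 'h': 7, 'p': 1, 'y': 7, 'u': 3, 'b': 6}
tbl['h']+tbl['b'] = 7+6 = 13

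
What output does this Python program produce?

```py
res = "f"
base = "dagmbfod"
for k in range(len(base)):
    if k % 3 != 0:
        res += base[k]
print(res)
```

k=0: skip
k=1: add 'a' → 'fa'
k=2: add 'g' → 'fag'
k=3: skip
k=4: add 'b' → 'fagb'
k=5: add 'f' → 'fagbf'
k=6: skip
k=7: add 'd' → 'fagbfd'

fagbfd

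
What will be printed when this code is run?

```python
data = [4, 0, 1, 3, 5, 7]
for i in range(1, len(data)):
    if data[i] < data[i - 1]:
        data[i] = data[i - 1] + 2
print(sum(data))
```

i=1: 0<4, data[1] = 4+2 = 6 → [4, 6, 1, 3, 5, 7]
i=2: 1<6, data[2] = 6+2 = 8 → [4, 6, 8, 3, 5, 7]
i=3: 3<8, data[3] = 8+2 = 10 → [4, 6, 8, 10, 5, 7]
i=4: 5<10, data[4] = 10+2 = 12 → [4, 6, 8, 10, 12, 7]
i=5: 7<12, data[5] = 12+2 = 14 → [4, 6, 8, 10, 12, 14]
sum = 54

54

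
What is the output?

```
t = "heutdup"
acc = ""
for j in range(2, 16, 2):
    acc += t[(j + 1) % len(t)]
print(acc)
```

j=2: add t[3]='t' → 't'
j=4: add t[5]='u' → 'tu'
j=6: add t[0]='h' → 'tuh'
j=8: add t[2]='u' → 'tuhu'
j=10: add t[4]='d' → 'tuhud'
j=12: add t[6]='p' → 'tuhudp'
j=14: add t[1]='e' → 'tuhudpe'

tuhudpe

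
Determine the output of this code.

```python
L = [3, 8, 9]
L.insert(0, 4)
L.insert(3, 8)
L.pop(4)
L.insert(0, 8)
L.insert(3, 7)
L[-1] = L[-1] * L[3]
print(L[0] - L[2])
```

5

insert 4 at 0 → [4, 3, 8, 9]
insert 8 at 3 → [4, 3, 8, 8, 9]
pop(4) removes 9 → [4, 3, 8, 8]
insert 8 at 0 → [8, 4, 3, 8, 8]
insert 7 at 3 → [8, 4, 3, 7, 8, 8]
L[-1] = L[-1]*L[3] = 8*7 = 56 → [8, 4, 3, 7, 8, 56]
L[0]-L[2] = 8-3 = 5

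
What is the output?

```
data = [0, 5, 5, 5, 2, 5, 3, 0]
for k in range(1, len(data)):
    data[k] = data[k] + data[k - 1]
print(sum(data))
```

k=1: data[1] = 5+0 = 5 → [0, 5, 5, 5, 2, 5, 3, 0]
k=2: data[2] = 5+5 = 10 → [0, 5, 10, 5, 2, 5, 3, 0]
k=3: data[3] = 5+10 = 15 → [0, 5, 10, 15, 2, 5, 3, 0]
k=4: data[4] = 2+15 = 17 → [0, 5, 10, 15, 17, 5, 3, 0]
k=5: data[5] = 5+17 = 22 → [0, 5, 10, 15, 17, 22, 3, 0]
k=6: data[6] = 3+22 = 25 → [0, 5, 10, 15, 17, 22, 25, 0]
k=7: data[7] = 0+25 = 25 → [0, 5, 10, 15, 17, 22, 25, 25]
sum = 119

119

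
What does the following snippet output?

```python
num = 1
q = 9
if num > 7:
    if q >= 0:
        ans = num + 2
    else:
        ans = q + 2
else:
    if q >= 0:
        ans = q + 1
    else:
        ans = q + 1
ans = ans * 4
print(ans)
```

num=1, q=9
num > 7 is False; q >= 0 is True
→ ans = q + 1 = 10
ans = 10*4 = 40

40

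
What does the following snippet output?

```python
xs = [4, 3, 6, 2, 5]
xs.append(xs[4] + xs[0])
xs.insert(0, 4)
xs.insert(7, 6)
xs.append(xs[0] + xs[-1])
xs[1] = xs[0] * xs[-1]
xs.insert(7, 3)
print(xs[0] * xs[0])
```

16

append xs[4]+xs[0] = 5+4 = 9 → [4, 3, 6, 2, 5, 9]
insert 4 at 0 → [4, 4, 3, 6, 2, 5, 9]
insert 6 at 7 → [4, 4, 3, 6, 2, 5, 9, 6]
append xs[0]+xs[-1] = 4+6 = 10 → [4, 4, 3, 6, 2, 5, 9, 6, 10]
xs[1] = xs[0]*xs[-1] = 4*10 = 40 → [4, 40, 3, 6, 2, 5, 9, 6, 10]
insert 3 at 7 → [4, 40, 3, 6, 2, 5, 9, 3, 6, 10]
xs[0]*xs[0] = 4*4 = 16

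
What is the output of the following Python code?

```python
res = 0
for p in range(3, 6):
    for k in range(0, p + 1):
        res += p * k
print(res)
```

133

p=3,k=0: res = 0+0 = 0
p=3,k=1: res = 0+3 = 3
p=3,k=2: res = 3+6 = 9
p=3,k=3: res = 9+9 = 18
p=4,k=0: res = 18+0 = 18
p=4,k=1: res = 18+4 = 22
p=4,k=2: res = 22+8 = 30
p=4,k=3: res = 30+12 = 42
p=4,k=4: res = 42+16 = 58
p=5,k=0: res = 58+0 = 58
p=5,k=1: res = 58+5 = 63
p=5,k=2: res = 63+10 = 73
p=5,k=3: res = 73+15 = 88
p=5,k=4: res = 88+20 = 108
p=5,k=5: res = 108+25 = 133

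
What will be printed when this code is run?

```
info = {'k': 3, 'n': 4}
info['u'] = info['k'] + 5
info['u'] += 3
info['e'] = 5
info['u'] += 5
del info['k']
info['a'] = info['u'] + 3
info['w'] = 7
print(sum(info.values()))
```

51

info['u'] = info['k']+5 = 8 → {'k': 3, 'n': 4, 'u': 8}
info['u'] = 8+3 = 11 → {'k': 3, 'n': 4, 'u': 11}
info['e'] = 5 → {'k': 3, 'n': 4, 'u': 11, 'e': 5}
info['u'] = 11+5 = 16 → {'k': 3, 'n': 4, 'u': 16, 'e': 5}
del 'k' → {'n': 4, 'u': 16, 'e': 5}
info['a'] = info['u']+3 = 19 → {'n': 4, 'u': 16, 'e': 5, 'a': 19}
info['w'] = 7 → {'n': 4, 'u': 16, 'e': 5, 'a': 19, 'w': 7}
sum of values = 51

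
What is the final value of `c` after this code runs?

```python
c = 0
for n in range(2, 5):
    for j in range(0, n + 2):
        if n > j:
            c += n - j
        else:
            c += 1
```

25

n=2,j=0: 2>0, c = 0+2 = 2
n=2,j=1: 2>1, c = 2+1 = 3
n=2,j=2: not 2>2, c = 3+1 = 4
n=2,j=3: not 2>3, c = 4+1 = 5
n=3,j=0: 3>0, c = 5+3 = 8
n=3,j=1: 3>1, c = 8+2 = 10
n=3,j=2: 3>2, c = 10+1 = 11
n=3,j=3: not 3>3, c = 11+1 = 12
n=3,j=4: not 3>4, c = 12+1 = 13
n=4,j=0: 4>0, c = 13+4 = 17
n=4,j=1: 4>1, c = 17+3 = 20
n=4,j=2: 4>2, c = 20+2 = 22
n=4,j=3: 4>3, c = 22+1 = 23
n=4,j=4: not 4>4, c = 23+1 = 24
n=4,j=5: not 4>5, c = 24+1 = 25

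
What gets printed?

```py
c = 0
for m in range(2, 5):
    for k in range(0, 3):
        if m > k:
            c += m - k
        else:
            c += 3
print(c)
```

21

m=2,k=0: 2>0, c = 0+2 = 2
m=2,k=1: 2>1, c = 2+1 = 3
m=2,k=2: not 2>2, c = 3+3 = 6
m=3,k=0: 3>0, c = 6+3 = 9
m=3,k=1: 3>1, c = 9+2 = 11
m=3,k=2: 3>2, c = 11+1 = 12
m=4,k=0: 4>0, c = 12+4 = 16
m=4,k=1: 4>1, c = 16+3 = 19
m=4,k=2: 4>2, c = 19+2 = 21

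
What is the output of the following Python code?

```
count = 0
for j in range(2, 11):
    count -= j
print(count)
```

-54

j=2: count = 0-2 = -2
j=3: count = (-2)-3 = -5
j=4: count = (-5)-4 = -9
j=5: count = (-9)-5 = -14
j=6: count = (-14)-6 = -20
j=7: count = (-20)-7 = -27
j=8: count = (-27)-8 = -35
j=9: count = (-35)-9 = -44
j=10: count = (-44)-10 = -54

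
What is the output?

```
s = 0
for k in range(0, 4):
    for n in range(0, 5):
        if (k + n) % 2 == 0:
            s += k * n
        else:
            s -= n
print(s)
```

8

k=0,n=0: even sum, s = 0+0 = 0
k=0,n=1: odd sum, s = 0-1 = -1
k=0,n=2: even sum, s = (-1)+0 = -1
k=0,n=3: odd sum, s = (-1)-3 = -4
k=0,n=4: even sum, s = (-4)+0 = -4
k=1,n=0: odd sum, s = (-4)-0 = -4
k=1,n=1: even sum, s = (-4)+1 = -3
k=1,n=2: odd sum, s = (-3)-2 = -5
k=1,n=3: even sum, s = (-5)+3 = -2
k=1,n=4: odd sum, s = (-2)-4 = -6
k=2,n=0: even sum, s = (-6)+0 = -6
k=2,n=1: odd sum, s = (-6)-1 = -7
k=2,n=2: even sum, s = (-7)+4 = -3
k=2,n=3: odd sum, s = (-3)-3 = -6
k=2,n=4: even sum, s = (-6)+8 = 2
k=3,n=0: odd sum, s = 2-0 = 2
k=3,n=1: even sum, s = 2+3 = 5
k=3,n=2: odd sum, s = 5-2 = 3
k=3,n=3: even sum, s = 3+9 = 12
k=3,n=4: odd sum, s = 12-4 = 8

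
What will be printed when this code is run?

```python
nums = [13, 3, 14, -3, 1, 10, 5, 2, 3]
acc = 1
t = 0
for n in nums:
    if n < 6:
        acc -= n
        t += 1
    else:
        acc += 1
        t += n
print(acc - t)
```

-50

n=13: not <6, acc = 1+1 = 2; t=13
n=3: <6, acc = 2-3 = -1; t=14
n=14: not <6, acc = (-1)+1 = 0; t=28
n=-3: <6, acc = 0-(-3) = 3; t=29
n=1: <6, acc = 3-1 = 2; t=30
n=10: not <6, acc = 2+1 = 3; t=40
n=5: <6, acc = 3-5 = -2; t=41
n=2: <6, acc = (-2)-2 = -4; t=42
n=3: <6, acc = (-4)-3 = -7; t=43
acc-t = (-7)-43 = -50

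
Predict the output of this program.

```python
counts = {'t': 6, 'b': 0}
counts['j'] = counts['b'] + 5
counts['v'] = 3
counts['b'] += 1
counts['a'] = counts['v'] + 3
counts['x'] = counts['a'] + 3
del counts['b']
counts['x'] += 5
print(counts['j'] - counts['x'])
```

counts['j'] = counts['b']+5 = 5 → {'t': 6, 'b': 0, 'j': 5}
counts['v'] = 3 → {'t': 6, 'b': 0, 'j': 5, 'v': 3}
counts['b'] = 0+1 = 1 → {'t': 6, 'b': 1, 'j': 5, 'v': 3}
counts['a'] = counts['v']+3 = 6 → {'t': 6, 'b': 1, 'j': 5, 'v': 3, 'a': 6}
counts['x'] = counts['a']+3 = 9 → {'t': 6, 'b': 1, 'j': 5, 'v': 3, 'a': 6, 'x': 9}
del 'b' → {'t': 6, 'j': 5, 'v': 3, 'a': 6, 'x': 9}
counts['x'] = 9+5 = 14 → {'t': 6, 'j': 5, 'v': 3, 'a': 6, 'x': 14}
counts['j']-counts['x'] = 5-14 = -9

-9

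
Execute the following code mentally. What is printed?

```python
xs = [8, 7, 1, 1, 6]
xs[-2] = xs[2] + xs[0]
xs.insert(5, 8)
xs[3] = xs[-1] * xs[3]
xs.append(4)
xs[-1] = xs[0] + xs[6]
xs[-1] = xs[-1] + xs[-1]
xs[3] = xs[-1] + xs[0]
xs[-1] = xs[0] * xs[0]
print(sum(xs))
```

xs[-2] = xs[2]+xs[0] = 1+8 = 9 → [8, 7, 1, 9, 6]
insert 8 at 5 → [8, 7, 1, 9, 6, 8]
xs[3] = xs[-1]*xs[3] = 8*9 = 72 → [8, 7, 1, 72, 6, 8]
append 4 → [8, 7, 1, 72, 6, 8, 4]
xs[-1] = xs[0]+xs[6] = 8+4 = 12 → [8, 7, 1, 72, 6, 8, 12]
xs[-1] = xs[-1]+xs[-1] = 12+12 = 24 → [8, 7, 1, 72, 6, 8, 24]
xs[3] = xs[-1]+xs[0] = 24+8 = 32 → [8, 7, 1, 32, 6, 8, 24]
xs[-1] = xs[0]*xs[0] = 8*8 = 64 → [8, 7, 1, 32, 6, 8, 64]
sum = 126

126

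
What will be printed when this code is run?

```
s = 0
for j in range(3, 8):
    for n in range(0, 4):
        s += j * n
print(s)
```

j=3,n=0: s = 0+0 = 0
j=3,n=1: s = 0+3 = 3
j=3,n=2: s = 3+6 = 9
j=3,n=3: s = 9+9 = 18
j=4,n=0: s = 18+0 = 18
j=4,n=1: s = 18+4 = 22
j=4,n=2: s = 22+8 = 30
j=4,n=3: s = 30+12 = 42
j=5,n=0: s = 42+0 = 42
j=5,n=1: s = 42+5 = 47
j=5,n=2: s = 47+10 = 57
j=5,n=3: s = 57+15 = 72
j=6,n=0: s = 72+0 = 72
j=6,n=1: s = 72+6 = 78
j=6,n=2: s = 78+12 = 90
j=6,n=3: s = 90+18 = 108
j=7,n=0: s = 108+0 = 108
j=7,n=1: s = 108+7 = 115
j=7,n=2: s = 115+14 = 129
j=7,n=3: s = 129+21 = 150

150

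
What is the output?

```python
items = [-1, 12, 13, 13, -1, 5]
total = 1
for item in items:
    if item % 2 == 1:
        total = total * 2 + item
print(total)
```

175

item=-1: odd, total = 1*2+(-1) = 1
item=12: not odd
item=13: odd, total = 1*2+13 = 15
item=13: odd, total = 15*2+13 = 43
item=-1: odd, total = 43*2+(-1) = 85
item=5: odd, total = 85*2+5 = 175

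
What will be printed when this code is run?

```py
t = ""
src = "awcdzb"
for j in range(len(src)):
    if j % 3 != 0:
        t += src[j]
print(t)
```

wczb

j=0: skip
j=1: add 'w' → 'w'
j=2: add 'c' → 'wc'
j=3: skip
j=4: add 'z' → 'wcz'
j=5: add 'b' → 'wczb'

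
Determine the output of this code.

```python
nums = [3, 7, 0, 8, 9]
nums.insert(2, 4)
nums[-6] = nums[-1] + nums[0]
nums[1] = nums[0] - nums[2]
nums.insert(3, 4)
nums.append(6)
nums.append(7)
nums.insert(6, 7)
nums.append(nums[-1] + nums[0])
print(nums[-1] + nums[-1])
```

38

insert 4 at 2 → [3, 7, 4, 0, 8, 9]
nums[-6] = nums[-1]+nums[0] = 9+3 = 12 → [12, 7, 4, 0, 8, 9]
nums[1] = nums[0]-nums[2] = 12-4 = 8 → [12, 8, 4, 0, 8, 9]
insert 4 at 3 → [12, 8, 4, 4, 0, 8, 9]
append 6 → [12, 8, 4, 4, 0, 8, 9, 6]
append 7 → [12, 8, 4, 4, 0, 8, 9, 6, 7]
insert 7 at 6 → [12, 8, 4, 4, 0, 8, 7, 9, 6, 7]
append nums[-1]+nums[0] = 7+12 = 19 → [12, 8, 4, 4, 0, 8, 7, 9, 6, 7, 19]
nums[-1]+nums[-1] = 19+19 = 38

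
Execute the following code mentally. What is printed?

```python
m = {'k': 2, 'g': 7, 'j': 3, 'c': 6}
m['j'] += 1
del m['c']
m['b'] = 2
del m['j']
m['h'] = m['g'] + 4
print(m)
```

m['j'] = 3+1 = 4 → {'k': 2, 'g': 7, 'j': 4, 'c': 6}
del 'c' → {'k': 2, 'g': 7, 'j': 4}
m['b'] = 2 → {'k': 2, 'g': 7, 'j': 4, 'b': 2}
del 'j' → {'k': 2, 'g': 7, 'b': 2}
m['h'] = m['g']+4 = 11 → {'k': 2, 'g': 7, 'b': 2, 'h': 11}

{'k': 2, 'g': 7, 'b': 2, 'h': 11}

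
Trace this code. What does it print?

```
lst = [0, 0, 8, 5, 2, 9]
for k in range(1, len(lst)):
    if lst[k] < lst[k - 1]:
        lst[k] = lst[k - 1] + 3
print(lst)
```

[0, 0, 8, 11, 14, 17]

k=1: 0>=0, unchanged → [0, 0, 8, 5, 2, 9]
k=2: 8>=0, unchanged → [0, 0, 8, 5, 2, 9]
k=3: 5<8, lst[3] = 8+3 = 11 → [0, 0, 8, 11, 2, 9]
k=4: 2<11, lst[4] = 11+3 = 14 → [0, 0, 8, 11, 14, 9]
k=5: 9<14, lst[5] = 14+3 = 17 → [0, 0, 8, 11, 14, 17]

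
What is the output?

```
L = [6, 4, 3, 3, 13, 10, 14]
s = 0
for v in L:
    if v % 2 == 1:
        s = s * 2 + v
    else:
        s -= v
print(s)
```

-73

v=6: not odd, s = 0-6 = -6
v=4: not odd, s = (-6)-4 = -10
v=3: odd, s = (-10)*2+3 = -17
v=3: odd, s = (-17)*2+3 = -31
v=13: odd, s = (-31)*2+13 = -49
v=10: not odd, s = (-49)-10 = -59
v=14: not odd, s = (-59)-14 = -73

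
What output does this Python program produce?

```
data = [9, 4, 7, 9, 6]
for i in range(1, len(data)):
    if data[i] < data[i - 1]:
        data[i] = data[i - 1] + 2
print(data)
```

[9, 11, 13, 15, 17]

i=1: 4<9, data[1] = 9+2 = 11 → [9, 11, 7, 9, 6]
i=2: 7<11, data[2] = 11+2 = 13 → [9, 11, 13, 9, 6]
i=3: 9<13, data[3] = 13+2 = 15 → [9, 11, 13, 15, 6]
i=4: 6<15, data[4] = 15+2 = 17 → [9, 11, 13, 15, 17]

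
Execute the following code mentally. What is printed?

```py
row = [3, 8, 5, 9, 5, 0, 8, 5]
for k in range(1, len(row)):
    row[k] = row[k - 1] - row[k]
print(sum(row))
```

-148

k=1: row[1] = 3-8 = -5 → [3, -5, 5, 9, 5, 0, 8, 5]
k=2: row[2] = (-5)-5 = -10 → [3, -5, -10, 9, 5, 0, 8, 5]
k=3: row[3] = (-10)-9 = -19 → [3, -5, -10, -19, 5, 0, 8, 5]
k=4: row[4] = (-19)-5 = -24 → [3, -5, -10, -19, -24, 0, 8, 5]
k=5: row[5] = (-24)-0 = -24 → [3, -5, -10, -19, -24, -24, 8, 5]
k=6: row[6] = (-24)-8 = -32 → [3, -5, -10, -19, -24, -24, -32, 5]
k=7: row[7] = (-32)-5 = -37 → [3, -5, -10, -19, -24, -24, -32, -37]
sum = -148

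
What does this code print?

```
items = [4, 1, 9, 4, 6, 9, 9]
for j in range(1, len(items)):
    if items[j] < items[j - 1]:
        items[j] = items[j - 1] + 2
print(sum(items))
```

j=1: 1<4, items[1] = 4+2 = 6 → [4, 6, 9, 4, 6, 9, 9]
j=2: 9>=6, unchanged → [4, 6, 9, 4, 6, 9, 9]
j=3: 4<9, items[3] = 9+2 = 11 → [4, 6, 9, 11, 6, 9, 9]
j=4: 6<11, items[4] = 11+2 = 13 → [4, 6, 9, 11, 13, 9, 9]
j=5: 9<13, items[5] = 13+2 = 15 → [4, 6, 9, 11, 13, 15, 9]
j=6: 9<15, items[6] = 15+2 = 17 → [4, 6, 9, 11, 13, 15, 17]
sum = 75

75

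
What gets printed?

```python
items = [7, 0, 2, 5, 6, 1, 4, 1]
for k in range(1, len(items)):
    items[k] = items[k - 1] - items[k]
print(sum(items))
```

k=1: items[1] = 7-0 = 7 → [7, 7, 2, 5, 6, 1, 4, 1]
k=2: items[2] = 7-2 = 5 → [7, 7, 5, 5, 6, 1, 4, 1]
k=3: items[3] = 5-5 = 0 → [7, 7, 5, 0, 6, 1, 4, 1]
k=4: items[4] = 0-6 = -6 → [7, 7, 5, 0, -6, 1, 4, 1]
k=5: items[5] = (-6)-1 = -7 → [7, 7, 5, 0, -6, -7, 4, 1]
k=6: items[6] = (-7)-4 = -11 → [7, 7, 5, 0, -6, -7, -11, 1]
k=7: items[7] = (-11)-1 = -12 → [7, 7, 5, 0, -6, -7, -11, -12]
sum = -17

-17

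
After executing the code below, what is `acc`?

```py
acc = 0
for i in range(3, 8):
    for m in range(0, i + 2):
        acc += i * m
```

i=3,m=0: acc = 0+0 = 0
i=3,m=1: acc = 0+3 = 3
i=3,m=2: acc = 3+6 = 9
i=3,m=3: acc = 9+9 = 18
i=3,m=4: acc = 18+12 = 30
i=4,m=0: acc = 30+0 = 30
i=4,m=1: acc = 30+4 = 34
i=4,m=2: acc = 34+8 = 42
i=4,m=3: acc = 42+12 = 54
i=4,m=4: acc = 54+16 = 70
i=4,m=5: acc = 70+20 = 90
i=5,m=0: acc = 90+0 = 90
i=5,m=1: acc = 90+5 = 95
i=5,m=2: acc = 95+10 = 105
i=5,m=3: acc = 105+15 = 120
i=5,m=4: acc = 120+20 = 140
i=5,m=5: acc = 140+25 = 165
i=5,m=6: acc = 165+30 = 195
i=6,m=0: acc = 195+0 = 195
i=6,m=1: acc = 195+6 = 201
i=6,m=2: acc = 201+12 = 213
i=6,m=3: acc = 213+18 = 231
i=6,m=4: acc = 231+24 = 255
i=6,m=5: acc = 255+30 = 285
i=6,m=6: acc = 285+36 = 321
i=6,m=7: acc = 321+42 = 363
i=7,m=0: acc = 363+0 = 363
i=7,m=1: acc = 363+7 = 370
i=7,m=2: acc = 370+14 = 384
i=7,m=3: acc = 384+21 = 405
i=7,m=4: acc = 405+28 = 433
i=7,m=5: acc = 433+35 = 468
i=7,m=6: acc = 468+42 = 510
i=7,m=7: acc = 510+49 = 559
i=7,m=8: acc = 559+56 = 615

615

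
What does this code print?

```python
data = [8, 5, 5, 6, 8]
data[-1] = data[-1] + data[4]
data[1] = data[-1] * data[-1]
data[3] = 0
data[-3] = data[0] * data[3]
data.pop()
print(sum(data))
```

data[-1] = data[-1]+data[4] = 8+8 = 16 → [8, 5, 5, 6, 16]
data[1] = data[-1]*data[-1] = 16*16 = 256 → [8, 256, 5, 6, 16]
data[3] = 0 → [8, 256, 5, 0, 16]
data[-3] = data[0]*data[3] = 8*0 = 0 → [8, 256, 0, 0, 16]
pop() removes 16 → [8, 256, 0, 0]
sum = 264

264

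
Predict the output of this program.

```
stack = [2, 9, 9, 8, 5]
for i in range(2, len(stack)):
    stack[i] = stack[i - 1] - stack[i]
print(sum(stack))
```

-10

i=2: stack[2] = 9-9 = 0 → [2, 9, 0, 8, 5]
i=3: stack[3] = 0-8 = -8 → [2, 9, 0, -8, 5]
i=4: stack[4] = (-8)-5 = -13 → [2, 9, 0, -8, -13]
sum = -10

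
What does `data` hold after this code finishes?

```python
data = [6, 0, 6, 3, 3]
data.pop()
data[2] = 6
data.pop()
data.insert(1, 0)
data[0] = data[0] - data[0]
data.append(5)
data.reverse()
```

pop() removes 3 → [6, 0, 6, 3]
data[2] = 6 → [6, 0, 6, 3]
pop() removes 3 → [6, 0, 6]
insert 0 at 1 → [6, 0, 0, 6]
data[0] = data[0]-data[0] = 6-6 = 0 → [0, 0, 0, 6]
append 5 → [0, 0, 0, 6, 5]
reverse → [5, 6, 0, 0, 0]

[5, 6, 0, 0, 0]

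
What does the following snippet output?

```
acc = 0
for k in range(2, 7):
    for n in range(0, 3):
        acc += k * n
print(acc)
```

k=2,n=0: acc = 0+0 = 0
k=2,n=1: acc = 0+2 = 2
k=2,n=2: acc = 2+4 = 6
k=3,n=0: acc = 6+0 = 6
k=3,n=1: acc = 6+3 = 9
k=3,n=2: acc = 9+6 = 15
k=4,n=0: acc = 15+0 = 15
k=4,n=1: acc = 15+4 = 19
k=4,n=2: acc = 19+8 = 27
k=5,n=0: acc = 27+0 = 27
k=5,n=1: acc = 27+5 = 32
k=5,n=2: acc = 32+10 = 42
k=6,n=0: acc = 42+0 = 42
k=6,n=1: acc = 42+6 = 48
k=6,n=2: acc = 48+12 = 60

60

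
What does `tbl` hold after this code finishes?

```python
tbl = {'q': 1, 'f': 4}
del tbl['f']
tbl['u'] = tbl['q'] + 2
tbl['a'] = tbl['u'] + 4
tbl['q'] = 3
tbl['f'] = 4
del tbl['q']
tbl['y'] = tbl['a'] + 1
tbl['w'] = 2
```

{'u': 3, 'a': 7, 'f': 4, 'y': 8, 'w': 2}

del 'f' → {'q': 1}
tbl['u'] = tbl['q']+2 = 3 → {'q': 1, 'u': 3}
tbl['a'] = tbl['u']+4 = 7 → {'q': 1, 'u': 3, 'a': 7}
tbl['q'] = 3 → {'q': 3, 'u': 3, 'a': 7}
tbl['f'] = 4 → {'q': 3, 'u': 3, 'a': 7, 'f': 4}
del 'q' → {'u': 3, 'a': 7, 'f': 4}
tbl['y'] = tbl['a']+1 = 8 → {'u': 3, 'a': 7, 'f': 4, 'y': 8}
tbl['w'] = 2 → {'u': 3, 'a': 7, 'f': 4, 'y': 8, 'w': 2}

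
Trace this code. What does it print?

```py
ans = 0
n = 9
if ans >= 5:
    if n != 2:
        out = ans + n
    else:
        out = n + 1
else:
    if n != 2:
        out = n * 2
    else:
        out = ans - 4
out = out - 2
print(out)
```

ans=0, n=9
ans >= 5 is False; n != 2 is True
→ out = n * 2 = 18
out = 18-2 = 16

16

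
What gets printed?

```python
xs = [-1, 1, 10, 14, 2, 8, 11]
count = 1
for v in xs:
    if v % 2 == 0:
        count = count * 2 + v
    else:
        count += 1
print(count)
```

197

v=-1: not even, count = 1+1 = 2
v=1: not even, count = 2+1 = 3
v=10: even, count = 3*2+10 = 16
v=14: even, count = 16*2+14 = 46
v=2: even, count = 46*2+2 = 94
v=8: even, count = 94*2+8 = 196
v=11: not even, count = 196+1 = 197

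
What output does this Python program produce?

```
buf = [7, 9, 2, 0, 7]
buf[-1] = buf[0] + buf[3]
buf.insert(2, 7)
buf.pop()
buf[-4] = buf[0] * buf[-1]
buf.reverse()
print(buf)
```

buf[-1] = buf[0]+buf[3] = 7+0 = 7 → [7, 9, 2, 0, 7]
insert 7 at 2 → [7, 9, 7, 2, 0, 7]
pop() removes 7 → [7, 9, 7, 2, 0]
buf[-4] = buf[0]*buf[-1] = 7*0 = 0 → [7, 0, 7, 2, 0]
reverse → [0, 2, 7, 0, 7]

[0, 2, 7, 0, 7]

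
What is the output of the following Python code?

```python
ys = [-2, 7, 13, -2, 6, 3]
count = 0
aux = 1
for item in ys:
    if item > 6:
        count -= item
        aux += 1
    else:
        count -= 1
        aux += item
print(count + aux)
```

item=-2: not >6, count = 0-1 = -1; aux=-1
item=7: >6, count = (-1)-7 = -8; aux=0
item=13: >6, count = (-8)-13 = -21; aux=1
item=-2: not >6, count = (-21)-1 = -22; aux=-1
item=6: not >6, count = (-22)-1 = -23; aux=5
item=3: not >6, count = (-23)-1 = -24; aux=8
count+aux = (-24)+8 = -16

-16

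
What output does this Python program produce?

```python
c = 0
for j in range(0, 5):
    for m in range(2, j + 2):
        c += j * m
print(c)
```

95

j=1,m=2: c = 0+2 = 2
j=2,m=2: c = 2+4 = 6
j=2,m=3: c = 6+6 = 12
j=3,m=2: c = 12+6 = 18
j=3,m=3: c = 18+9 = 27
j=3,m=4: c = 27+12 = 39
j=4,m=2: c = 39+8 = 47
j=4,m=3: c = 47+12 = 59
j=4,m=4: c = 59+16 = 75
j=4,m=5: c = 75+20 = 95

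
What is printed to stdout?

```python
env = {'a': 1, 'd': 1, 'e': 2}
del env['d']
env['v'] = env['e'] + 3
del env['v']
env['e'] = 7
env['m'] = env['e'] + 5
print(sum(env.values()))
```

del 'd' → {'a': 1, 'e': 2}
env['v'] = env['e']+3 = 5 → {'a': 1, 'e': 2, 'v': 5}
del 'v' → {'a': 1, 'e': 2}
env['e'] = 7 → {'a': 1, 'e': 7}
env['m'] = env['e']+5 = 12 → {'a': 1, 'e': 7, 'm': 12}
sum of values = 20

20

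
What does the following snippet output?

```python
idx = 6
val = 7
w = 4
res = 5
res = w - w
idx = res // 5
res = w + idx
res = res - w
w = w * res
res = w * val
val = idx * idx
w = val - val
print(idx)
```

0

res = 4-4 = 0
idx = 0//5 = 0
res = 4+0 = 4
res = 4-4 = 0
w = 4*0 = 0
res = 0*7 = 0
val = 0*0 = 0
w = 0-0 = 0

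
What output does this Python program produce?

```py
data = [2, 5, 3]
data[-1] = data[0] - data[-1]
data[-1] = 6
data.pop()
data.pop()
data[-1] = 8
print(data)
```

[8]

data[-1] = data[0]-data[-1] = 2-3 = -1 → [2, 5, -1]
data[-1] = 6 → [2, 5, 6]
pop() removes 6 → [2, 5]
pop() removes 5 → [2]
data[-1] = 8 → [8]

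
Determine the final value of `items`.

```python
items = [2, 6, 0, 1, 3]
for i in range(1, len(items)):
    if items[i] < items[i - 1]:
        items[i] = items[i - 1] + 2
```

[2, 6, 8, 10, 12]

i=1: 6>=2, unchanged → [2, 6, 0, 1, 3]
i=2: 0<6, items[2] = 6+2 = 8 → [2, 6, 8, 1, 3]
i=3: 1<8, items[3] = 8+2 = 10 → [2, 6, 8, 10, 3]
i=4: 3<10, items[4] = 10+2 = 12 → [2, 6, 8, 10, 12]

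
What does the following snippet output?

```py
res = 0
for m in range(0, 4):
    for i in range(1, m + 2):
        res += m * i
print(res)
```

m=0,i=1: res = 0+0 = 0
m=1,i=1: res = 0+1 = 1
m=1,i=2: res = 1+2 = 3
m=2,i=1: res = 3+2 = 5
m=2,i=2: res = 5+4 = 9
m=2,i=3: res = 9+6 = 15
m=3,i=1: res = 15+3 = 18
m=3,i=2: res = 18+6 = 24
m=3,i=3: res = 24+9 = 33
m=3,i=4: res = 33+12 = 45

45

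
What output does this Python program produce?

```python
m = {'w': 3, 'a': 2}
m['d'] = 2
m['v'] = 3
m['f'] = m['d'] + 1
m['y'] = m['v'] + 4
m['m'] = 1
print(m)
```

{'w': 3, 'a': 2, 'd': 2, 'v': 3, 'f': 3, 'y': 7, 'm': 1}

m['d'] = 2 → {'w': 3, 'a': 2, 'd': 2}
m['v'] = 3 → {'w': 3, 'a': 2, 'd': 2, 'v': 3}
m['f'] = m['d']+1 = 3 → {'w': 3, 'a': 2, 'd': 2, 'v': 3, 'f': 3}
m['y'] = m['v']+4 = 7 → {'w': 3, 'a': 2, 'd': 2, 'v': 3, 'f': 3, 'y': 7}
m['m'] = 1 → {'w': 3, 'a': 2, 'd': 2, 'v': 3, 'f': 3, 'y': 7, 'm': 1}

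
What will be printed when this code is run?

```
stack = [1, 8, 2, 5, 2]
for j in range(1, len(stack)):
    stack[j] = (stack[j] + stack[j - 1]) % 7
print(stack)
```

[1, 2, 4, 2, 4]

j=1: stack[1] = (8+1)%7 = 2 → [1, 2, 2, 5, 2]
j=2: stack[2] = (2+2)%7 = 4 → [1, 2, 4, 5, 2]
j=3: stack[3] = (5+4)%7 = 2 → [1, 2, 4, 2, 2]
j=4: stack[4] = (2+2)%7 = 4 → [1, 2, 4, 2, 4]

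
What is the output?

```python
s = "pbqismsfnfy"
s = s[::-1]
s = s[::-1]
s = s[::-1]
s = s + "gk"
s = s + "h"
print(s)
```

reverse → 'yfnfsmsiqbp'
reverse → 'pbqismsfnfy'
reverse → 'yfnfsmsiqbp'
+ 'gk' → 'yfnfsmsiqbpgk'
+ 'h' → 'yfnfsmsiqbpgkh'

yfnfsmsiqbpgkh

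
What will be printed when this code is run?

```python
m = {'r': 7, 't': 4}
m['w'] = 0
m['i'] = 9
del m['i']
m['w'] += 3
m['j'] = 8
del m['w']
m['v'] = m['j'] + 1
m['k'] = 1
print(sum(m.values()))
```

m['w'] = 0 → {'r': 7, 't': 4, 'w': 0}
m['i'] = 9 → {'r': 7, 't': 4, 'w': 0, 'i': 9}
del 'i' → {'r': 7, 't': 4, 'w': 0}
m['w'] = 0+3 = 3 → {'r': 7, 't': 4, 'w': 3}
m['j'] = 8 → {'r': 7, 't': 4, 'w': 3, 'j': 8}
del 'w' → {'r': 7, 't': 4, 'j': 8}
m['v'] = m['j']+1 = 9 → {'r': 7, 't': 4, 'j': 8, 'v': 9}
m['k'] = 1 → {'r': 7, 't': 4, 'j': 8, 'v': 9, 'k': 1}
sum of values = 29

29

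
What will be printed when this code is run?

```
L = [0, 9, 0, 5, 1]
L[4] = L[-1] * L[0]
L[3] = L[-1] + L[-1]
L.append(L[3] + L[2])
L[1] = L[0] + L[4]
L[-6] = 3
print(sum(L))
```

3

L[4] = L[-1]*L[0] = 1*0 = 0 → [0, 9, 0, 5, 0]
L[3] = L[-1]+L[-1] = 0+0 = 0 → [0, 9, 0, 0, 0]
append L[3]+L[2] = 0+0 = 0 → [0, 9, 0, 0, 0, 0]
L[1] = L[0]+L[4] = 0+0 = 0 → [0, 0, 0, 0, 0, 0]
L[-6] = 3 → [3, 0, 0, 0, 0, 0]
sum = 3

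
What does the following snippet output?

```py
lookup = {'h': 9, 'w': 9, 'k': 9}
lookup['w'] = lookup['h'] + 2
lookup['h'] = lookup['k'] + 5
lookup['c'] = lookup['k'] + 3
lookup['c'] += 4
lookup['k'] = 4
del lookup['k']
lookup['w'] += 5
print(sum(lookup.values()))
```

lookup['w'] = lookup['h']+2 = 11 → {'h': 9, 'w': 11, 'k': 9}
lookup['h'] = lookup['k']+5 = 14 → {'h': 14, 'w': 11, 'k': 9}
lookup['c'] = lookup['k']+3 = 12 → {'h': 14, 'w': 11, 'k': 9, 'c': 12}
lookup['c'] = 12+4 = 16 → {'h': 14, 'w': 11, 'k': 9, 'c': 16}
lookup['k'] = 4 → {'h': 14, 'w': 11, 'k': 4, 'c': 16}
del 'k' → {'h': 14, 'w': 11, 'c': 16}
lookup['w'] = 11+5 = 16 → {'h': 14, 'w': 16, 'c': 16}
sum of values = 46

46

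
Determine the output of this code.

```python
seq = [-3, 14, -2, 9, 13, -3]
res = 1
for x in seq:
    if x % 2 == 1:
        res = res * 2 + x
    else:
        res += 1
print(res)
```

67

x=-3: odd, res = 1*2+(-3) = -1
x=14: not odd, res = (-1)+1 = 0
x=-2: not odd, res = 0+1 = 1
x=9: odd, res = 1*2+9 = 11
x=13: odd, res = 11*2+13 = 35
x=-3: odd, res = 35*2+(-3) = 67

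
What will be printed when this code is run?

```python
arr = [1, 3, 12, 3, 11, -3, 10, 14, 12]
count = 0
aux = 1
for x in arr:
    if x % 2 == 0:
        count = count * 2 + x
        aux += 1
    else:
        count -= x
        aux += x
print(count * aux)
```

480

x=1: not even, count = 0-1 = -1; aux=2
x=3: not even, count = (-1)-3 = -4; aux=5
x=12: even, count = (-4)*2+12 = 4; aux=6
x=3: not even, count = 4-3 = 1; aux=9
x=11: not even, count = 1-11 = -10; aux=20
x=-3: not even, count = (-10)-(-3) = -7; aux=17
x=10: even, count = (-7)*2+10 = -4; aux=18
x=14: even, count = (-4)*2+14 = 6; aux=19
x=12: even, count = 6*2+12 = 24; aux=20
count*aux = 24*20 = 480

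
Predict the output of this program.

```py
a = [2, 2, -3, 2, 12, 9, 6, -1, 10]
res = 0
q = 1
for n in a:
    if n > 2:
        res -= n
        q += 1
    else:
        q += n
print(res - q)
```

-44

n=2: not >2; q=3
n=2: not >2; q=5
n=-3: not >2; q=2
n=2: not >2; q=4
n=12: >2, res = 0-12 = -12; q=5
n=9: >2, res = (-12)-9 = -21; q=6
n=6: >2, res = (-21)-6 = -27; q=7
n=-1: not >2; q=6
n=10: >2, res = (-27)-10 = -37; q=7
res-q = (-37)-7 = -44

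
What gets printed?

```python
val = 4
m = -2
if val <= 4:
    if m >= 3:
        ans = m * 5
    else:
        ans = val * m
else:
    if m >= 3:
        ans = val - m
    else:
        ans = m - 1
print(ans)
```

-8

val=4, m=-2
val <= 4 is True; m >= 3 is False
→ ans = val * m = -8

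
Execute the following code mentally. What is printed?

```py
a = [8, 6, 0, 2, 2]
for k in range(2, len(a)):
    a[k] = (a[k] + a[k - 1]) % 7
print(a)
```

[8, 6, 6, 1, 3]

k=2: a[2] = (0+6)%7 = 6 → [8, 6, 6, 2, 2]
k=3: a[3] = (2+6)%7 = 1 → [8, 6, 6, 1, 2]
k=4: a[4] = (2+1)%7 = 3 → [8, 6, 6, 1, 3]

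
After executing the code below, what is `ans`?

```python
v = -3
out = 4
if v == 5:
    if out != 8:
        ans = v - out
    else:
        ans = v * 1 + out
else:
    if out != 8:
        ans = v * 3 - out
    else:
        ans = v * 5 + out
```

-13

v=-3, out=4
v == 5 is False; out != 8 is True
→ ans = v * 3 - out = -13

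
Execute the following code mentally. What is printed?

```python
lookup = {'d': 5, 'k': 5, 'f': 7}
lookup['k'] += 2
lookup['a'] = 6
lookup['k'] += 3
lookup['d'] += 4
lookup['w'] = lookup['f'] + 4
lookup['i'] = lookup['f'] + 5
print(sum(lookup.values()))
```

55

lookup['k'] = 5+2 = 7 → {'d': 5, 'k': 7, 'f': 7}
lookup['a'] = 6 → {'d': 5, 'k': 7, 'f': 7, 'a': 6}
lookup['k'] = 7+3 = 10 → {'d': 5, 'k': 10, 'f': 7, 'a': 6}
lookup['d'] = 5+4 = 9 → {'d': 9, 'k': 10, 'f': 7, 'a': 6}
lookup['w'] = lookup['f']+4 = 11 → {'d': 9, 'k': 10, 'f': 7, 'a': 6, 'w': 11}
lookup['i'] = lookup['f']+5 = 12 → {'d': 9, 'k': 10, 'f': 7, 'a': 6, 'w': 11, 'i': 12}
sum of values = 55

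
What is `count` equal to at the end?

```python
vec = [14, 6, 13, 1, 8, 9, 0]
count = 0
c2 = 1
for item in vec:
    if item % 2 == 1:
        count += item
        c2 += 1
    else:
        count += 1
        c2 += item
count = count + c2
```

59

item=14: not odd, count = 0+1 = 1; c2=15
item=6: not odd, count = 1+1 = 2; c2=21
item=13: odd, count = 2+13 = 15; c2=22
item=1: odd, count = 15+1 = 16; c2=23
item=8: not odd, count = 16+1 = 17; c2=31
item=9: odd, count = 17+9 = 26; c2=32
item=0: not odd, count = 26+1 = 27; c2=32
count+c2 = 27+32 = 59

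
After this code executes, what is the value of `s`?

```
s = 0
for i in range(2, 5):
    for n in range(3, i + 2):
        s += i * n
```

i=2,n=3: s = 0+6 = 6
i=3,n=3: s = 6+9 = 15
i=3,n=4: s = 15+12 = 27
i=4,n=3: s = 27+12 = 39
i=4,n=4: s = 39+16 = 55
i=4,n=5: s = 55+20 = 75

75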